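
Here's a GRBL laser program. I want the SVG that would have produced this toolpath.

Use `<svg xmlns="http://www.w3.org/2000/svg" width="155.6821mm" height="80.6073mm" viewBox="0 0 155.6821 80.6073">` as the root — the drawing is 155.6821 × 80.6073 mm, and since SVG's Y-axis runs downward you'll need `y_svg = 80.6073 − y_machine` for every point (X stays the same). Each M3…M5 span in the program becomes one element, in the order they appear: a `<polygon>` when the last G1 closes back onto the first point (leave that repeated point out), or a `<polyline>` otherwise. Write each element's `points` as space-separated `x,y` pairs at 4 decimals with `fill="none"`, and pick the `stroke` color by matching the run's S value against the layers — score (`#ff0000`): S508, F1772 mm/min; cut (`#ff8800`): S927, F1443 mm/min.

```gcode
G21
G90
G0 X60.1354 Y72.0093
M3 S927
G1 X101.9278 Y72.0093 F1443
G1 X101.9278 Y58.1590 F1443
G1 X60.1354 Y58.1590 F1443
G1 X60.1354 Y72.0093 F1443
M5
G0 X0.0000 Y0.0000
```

Machine Y-up, SVG Y-down with viewBox height 80.6073, so y_svg = 80.6073 − y_machine; X carries over. Every run uses S927, so all elements get stroke `#ff8800` (cut).

Run 1: The run returns to its start, so emit a `<polygon>` with points (Y-flipped): 60.1354,8.5980 101.9278,8.5980 101.9278,22.4483 60.1354,22.4483.

<svg xmlns="http://www.w3.org/2000/svg" width="155.6821mm" height="80.6073mm" viewBox="0 0 155.6821 80.6073">
  <polygon points="60.1354,8.5980 101.9278,8.5980 101.9278,22.4483 60.1354,22.4483" fill="none" stroke="#ff8800"/>
</svg>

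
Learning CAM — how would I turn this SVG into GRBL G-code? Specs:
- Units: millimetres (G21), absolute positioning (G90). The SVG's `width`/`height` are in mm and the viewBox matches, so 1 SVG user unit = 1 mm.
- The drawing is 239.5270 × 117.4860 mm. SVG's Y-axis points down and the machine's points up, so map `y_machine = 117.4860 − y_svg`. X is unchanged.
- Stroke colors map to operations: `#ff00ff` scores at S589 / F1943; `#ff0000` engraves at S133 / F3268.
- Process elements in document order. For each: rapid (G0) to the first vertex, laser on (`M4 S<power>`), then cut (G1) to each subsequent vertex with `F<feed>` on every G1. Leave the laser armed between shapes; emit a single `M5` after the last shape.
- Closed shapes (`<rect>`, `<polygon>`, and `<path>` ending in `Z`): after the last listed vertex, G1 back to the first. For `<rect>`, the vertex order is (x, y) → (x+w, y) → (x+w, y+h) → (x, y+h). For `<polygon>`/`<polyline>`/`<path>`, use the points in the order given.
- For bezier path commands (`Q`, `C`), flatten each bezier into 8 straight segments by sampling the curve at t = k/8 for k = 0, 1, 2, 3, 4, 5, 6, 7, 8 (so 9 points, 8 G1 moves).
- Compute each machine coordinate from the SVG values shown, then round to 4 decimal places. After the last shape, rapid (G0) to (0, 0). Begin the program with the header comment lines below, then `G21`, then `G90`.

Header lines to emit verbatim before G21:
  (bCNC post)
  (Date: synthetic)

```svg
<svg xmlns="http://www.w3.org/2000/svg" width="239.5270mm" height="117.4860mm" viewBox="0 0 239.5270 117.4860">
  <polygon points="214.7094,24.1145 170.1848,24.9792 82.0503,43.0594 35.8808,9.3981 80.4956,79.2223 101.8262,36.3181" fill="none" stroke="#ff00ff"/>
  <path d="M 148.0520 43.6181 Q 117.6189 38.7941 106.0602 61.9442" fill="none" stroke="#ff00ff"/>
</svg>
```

Since the viewBox matches the mm dimensions, user units are millimetres directly. The only transform is the Y-flip y_m = 117.4860 − y_svg.

Shape 1 is a closed polygon drawn with `<polygon>`. Its stroke #ff00ff means score at S589, F1943. After flipping Y the toolpath is (214.7094,93.3715) → (170.1848,92.5068) → (82.0503,74.4266) → (35.8808,108.0879) → (80.4956,38.2637) → (101.8262,81.1679) → (214.7094,93.3715), returning to the start.

Shape 2 is a quadratic bezier drawn with `<path>`. Its stroke #ff00ff means score at S589, F1943. After flipping Y the toolpath is (148.0520,73.8679) → (140.7386,74.6368) → (134.0151,74.5315) → (127.8814,73.5520) → (122.3375,71.6984) → (117.3834,68.9705) → (113.0192,65.3685) → (109.2448,60.8922) → (106.0602,55.5418).

(bCNC post)
(Date: synthetic)
G21
G90
G0 X214.7094 Y93.3715
M4 S589
G1 X170.1848 Y92.5068 F1943
G1 X82.0503 Y74.4266 F1943
G1 X35.8808 Y108.0879 F1943
G1 X80.4956 Y38.2637 F1943
G1 X101.8262 Y81.1679 F1943
G1 X214.7094 Y93.3715 F1943
G0 X148.0520 Y73.8679
M4 S589
G1 X140.7386 Y74.6368 F1943
G1 X134.0151 Y74.5315 F1943
G1 X127.8814 Y73.5520 F1943
G1 X122.3375 Y71.6984 F1943
G1 X117.3834 Y68.9705 F1943
G1 X113.0192 Y65.3685 F1943
G1 X109.2448 Y60.8922 F1943
G1 X106.0602 Y55.5418 F1943
M5
G0 X0.0000 Y0.0000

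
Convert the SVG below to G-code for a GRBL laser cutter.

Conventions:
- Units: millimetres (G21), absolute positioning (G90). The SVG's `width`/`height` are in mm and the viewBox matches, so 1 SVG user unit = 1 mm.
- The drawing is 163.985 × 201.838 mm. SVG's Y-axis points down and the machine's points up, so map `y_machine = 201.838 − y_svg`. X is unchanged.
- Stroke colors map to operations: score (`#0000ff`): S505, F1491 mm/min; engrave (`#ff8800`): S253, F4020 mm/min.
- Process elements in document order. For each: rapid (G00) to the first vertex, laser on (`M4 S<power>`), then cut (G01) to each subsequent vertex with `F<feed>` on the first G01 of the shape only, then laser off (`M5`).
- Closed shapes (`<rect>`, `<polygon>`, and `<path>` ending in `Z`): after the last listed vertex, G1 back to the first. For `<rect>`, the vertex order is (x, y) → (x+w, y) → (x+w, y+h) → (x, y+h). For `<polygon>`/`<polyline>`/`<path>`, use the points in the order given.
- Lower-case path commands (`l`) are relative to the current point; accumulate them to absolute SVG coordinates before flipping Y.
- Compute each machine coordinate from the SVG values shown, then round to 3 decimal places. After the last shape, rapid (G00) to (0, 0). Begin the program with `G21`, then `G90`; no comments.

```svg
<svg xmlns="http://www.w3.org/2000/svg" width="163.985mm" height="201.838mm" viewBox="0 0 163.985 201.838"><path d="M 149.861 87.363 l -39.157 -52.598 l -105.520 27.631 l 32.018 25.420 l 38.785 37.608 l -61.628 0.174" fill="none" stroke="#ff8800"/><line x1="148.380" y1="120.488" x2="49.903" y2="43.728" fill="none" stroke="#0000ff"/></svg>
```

viewBox `0 0 163.985 201.838` with mm width/height → 1 unit = 1 mm. Flip: y_m = 201.838 − y_svg.

**Shape 1** — `<path>` open polyline, stroke `#ff8800` → engrave (S253, F4020). Machine vertices: (149.861,114.475) → (110.704,167.073) → (5.184,139.442) → (37.202,114.022) → (75.987,76.414) → (14.359,76.240). Open path.

**Shape 2** — `<line>` line segment, stroke `#0000ff` → score (S505, F1491). Machine vertices: (148.380,81.350) → (49.903,158.110). Open path.

G21
G90
G00 X149.861 Y114.475
M4 S253
G01 X110.704 Y167.073 F4020
G01 X5.184 Y139.442
G01 X37.202 Y114.022
G01 X75.987 Y76.414
G01 X14.359 Y76.240
M5
G00 X148.380 Y81.350
M4 S505
G01 X49.903 Y158.110 F1491
M5
G00 X0.000 Y0.000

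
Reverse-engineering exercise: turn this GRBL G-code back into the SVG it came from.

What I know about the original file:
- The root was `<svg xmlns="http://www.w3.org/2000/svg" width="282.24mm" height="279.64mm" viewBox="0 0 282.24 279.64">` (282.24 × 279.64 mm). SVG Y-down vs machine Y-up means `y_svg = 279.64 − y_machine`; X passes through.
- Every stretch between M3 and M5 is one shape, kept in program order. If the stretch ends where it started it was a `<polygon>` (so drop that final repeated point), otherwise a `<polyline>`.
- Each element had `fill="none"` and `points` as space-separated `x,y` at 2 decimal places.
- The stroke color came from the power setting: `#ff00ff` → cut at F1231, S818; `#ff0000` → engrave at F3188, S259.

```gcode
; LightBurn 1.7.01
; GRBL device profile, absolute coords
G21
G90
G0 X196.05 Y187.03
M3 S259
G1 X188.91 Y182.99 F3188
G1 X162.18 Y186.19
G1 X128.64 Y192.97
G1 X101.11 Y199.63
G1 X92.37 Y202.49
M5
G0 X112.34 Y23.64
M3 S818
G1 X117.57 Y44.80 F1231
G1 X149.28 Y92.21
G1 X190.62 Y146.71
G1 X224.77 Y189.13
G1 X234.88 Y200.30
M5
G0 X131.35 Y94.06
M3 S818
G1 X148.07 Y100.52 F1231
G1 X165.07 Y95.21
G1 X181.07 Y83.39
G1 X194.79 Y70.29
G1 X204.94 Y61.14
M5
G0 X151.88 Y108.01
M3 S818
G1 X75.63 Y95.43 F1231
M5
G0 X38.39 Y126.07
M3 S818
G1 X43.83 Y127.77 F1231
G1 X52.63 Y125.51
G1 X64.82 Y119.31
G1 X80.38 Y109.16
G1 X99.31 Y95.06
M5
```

Machine Y-up, SVG Y-down with viewBox height 279.64, so y_svg = 279.64 − y_machine; X carries over.

Run 1: S259 ⇒ engrave layer `#ff0000`. The run is open, so emit a `<polyline>` with points (Y-flipped): 196.05,92.61 188.91,96.65 162.18,93.45 128.64,86.67 101.11,80.01 92.37,77.15.

Run 2: S818 ⇒ cut layer `#ff00ff`. The run is open, so emit a `<polyline>` with points (Y-flipped): 112.34,256.00 117.57,234.84 149.28,187.43 190.62,132.93 224.77,90.51 234.88,79.34.

Run 3: S818 ⇒ cut layer `#ff00ff`. The run is open, so emit a `<polyline>` with points (Y-flipped): 131.35,185.58 148.07,179.12 165.07,184.43 181.07,196.25 194.79,209.35 204.94,218.50.

Run 4: power S818 maps to stroke `#ff00ff` (cut). The run is open, so emit a `<polyline>` with points (Y-flipped): 151.88,171.63 75.63,184.21.

Run 5: power S818 maps to stroke `#ff00ff` (cut). The run is open, so emit a `<polyline>` with points (Y-flipped): 38.39,153.57 43.83,151.87 52.63,154.13 64.82,160.33 80.38,170.48 99.31,184.58.

<svg xmlns="http://www.w3.org/2000/svg" width="282.24mm" height="279.64mm" viewBox="0 0 282.24 279.64">
  <polyline points="196.05,92.61 188.91,96.65 162.18,93.45 128.64,86.67 101.11,80.01 92.37,77.15" fill="none" stroke="#ff0000"/>
  <polyline points="112.34,256.00 117.57,234.84 149.28,187.43 190.62,132.93 224.77,90.51 234.88,79.34" fill="none" stroke="#ff00ff"/>
  <polyline points="131.35,185.58 148.07,179.12 165.07,184.43 181.07,196.25 194.79,209.35 204.94,218.50" fill="none" stroke="#ff00ff"/>
  <polyline points="151.88,171.63 75.63,184.21" fill="none" stroke="#ff00ff"/>
  <polyline points="38.39,153.57 43.83,151.87 52.63,154.13 64.82,160.33 80.38,170.48 99.31,184.58" fill="none" stroke="#ff00ff"/>
</svg>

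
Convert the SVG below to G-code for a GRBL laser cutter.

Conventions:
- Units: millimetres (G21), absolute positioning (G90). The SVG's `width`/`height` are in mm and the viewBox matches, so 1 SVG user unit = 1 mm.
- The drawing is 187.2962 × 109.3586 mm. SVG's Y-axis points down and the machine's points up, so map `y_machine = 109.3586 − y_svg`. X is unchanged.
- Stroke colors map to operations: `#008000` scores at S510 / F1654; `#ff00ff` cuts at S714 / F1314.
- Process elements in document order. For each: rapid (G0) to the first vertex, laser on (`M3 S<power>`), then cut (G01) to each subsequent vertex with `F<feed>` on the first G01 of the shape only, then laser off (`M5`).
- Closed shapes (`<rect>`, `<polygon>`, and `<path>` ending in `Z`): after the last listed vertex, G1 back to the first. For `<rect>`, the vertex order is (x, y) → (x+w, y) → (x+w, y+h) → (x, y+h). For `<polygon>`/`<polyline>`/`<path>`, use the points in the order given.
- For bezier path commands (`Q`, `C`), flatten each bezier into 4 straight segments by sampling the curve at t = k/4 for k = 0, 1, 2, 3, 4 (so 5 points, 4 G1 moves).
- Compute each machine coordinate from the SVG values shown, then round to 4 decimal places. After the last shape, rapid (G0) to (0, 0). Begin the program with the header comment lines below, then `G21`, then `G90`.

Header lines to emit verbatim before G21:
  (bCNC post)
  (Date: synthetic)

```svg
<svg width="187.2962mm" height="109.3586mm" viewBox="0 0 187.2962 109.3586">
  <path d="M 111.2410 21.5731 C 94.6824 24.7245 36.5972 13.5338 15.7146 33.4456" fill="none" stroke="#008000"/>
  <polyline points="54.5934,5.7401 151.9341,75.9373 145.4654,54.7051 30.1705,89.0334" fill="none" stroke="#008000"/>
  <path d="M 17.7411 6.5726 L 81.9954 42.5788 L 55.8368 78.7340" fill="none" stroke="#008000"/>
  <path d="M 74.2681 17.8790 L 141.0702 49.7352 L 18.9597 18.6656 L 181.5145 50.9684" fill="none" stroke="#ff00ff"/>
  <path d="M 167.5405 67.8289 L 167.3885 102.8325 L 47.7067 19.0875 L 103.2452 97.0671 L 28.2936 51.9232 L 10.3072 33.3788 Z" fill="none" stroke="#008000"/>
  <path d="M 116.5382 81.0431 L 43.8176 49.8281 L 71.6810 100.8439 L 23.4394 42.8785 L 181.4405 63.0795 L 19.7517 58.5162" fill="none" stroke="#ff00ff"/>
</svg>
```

(bCNC post)
(Date: synthetic)
G21
G90
G0 X111.2410 Y87.7855
M3 S510
G01 X92.2660 Y87.4010 F1654
G01 X65.0993 Y88.1344
G01 X37.1219 Y85.7252
G01 X15.7146 Y75.9130
M5
G0 X54.5934 Y103.6185
M3 S510
G01 X151.9341 Y33.4213 F1654
G01 X145.4654 Y54.6535
G01 X30.1705 Y20.3252
M5
G0 X17.7411 Y102.7860
M3 S510
G01 X81.9954 Y66.7798 F1654
G01 X55.8368 Y30.6246
M5
G0 X74.2681 Y91.4796
M3 S714
G01 X141.0702 Y59.6234 F1314
G01 X18.9597 Y90.6930
G01 X181.5145 Y58.3902
M5
G0 X167.5405 Y41.5297
M3 S510
G01 X167.3885 Y6.5261 F1654
G01 X47.7067 Y90.2711
G01 X103.2452 Y12.2915
G01 X28.2936 Y57.4354
G01 X10.3072 Y75.9798
G01 X167.5405 Y41.5297
M5
G0 X116.5382 Y28.3155
M3 S714
G01 X43.8176 Y59.5305 F1314
G01 X71.6810 Y8.5147
G01 X23.4394 Y66.4801
G01 X181.4405 Y46.2791
G01 X19.7517 Y50.8424
M5
G0 X0.0000 Y0.0000

1 u = 1 mm; y_m = 109.3586 − y.

[1] `<path>` cubic bezier, #008000→score S510 F1654: (111.2410,87.7855) → (92.2660,87.4010) → (65.0993,88.1344) → (37.1219,85.7252) → (15.7146,75.9130)

[2] `<polyline>` open polyline, #008000→score S510 F1654: (54.5934,103.6185) → (151.9341,33.4213) → (145.4654,54.6535) → (30.1705,20.3252)

[3] `<path>` open polyline, #008000→score S510 F1654: (17.7411,102.7860) → (81.9954,66.7798) → (55.8368,30.6246)

[4] `<path>` open polyline, #ff00ff→cut S714 F1314: (74.2681,91.4796) → (141.0702,59.6234) → (18.9597,90.6930) → (181.5145,58.3902)

[5] `<path>` closed polygon, #008000→score S510 F1654: (167.5405,41.5297) → (167.3885,6.5261) → (47.7067,90.2711) → (103.2452,12.2915) → (28.2936,57.4354) → (10.3072,75.9798) → (167.5405,41.5297) (closed)

[6] `<path>` open polyline, #ff00ff→cut S714 F1314: (116.5382,28.3155) → (43.8176,59.5305) → (71.6810,8.5147) → (23.4394,66.4801) → (181.4405,46.2791) → (19.7517,50.8424)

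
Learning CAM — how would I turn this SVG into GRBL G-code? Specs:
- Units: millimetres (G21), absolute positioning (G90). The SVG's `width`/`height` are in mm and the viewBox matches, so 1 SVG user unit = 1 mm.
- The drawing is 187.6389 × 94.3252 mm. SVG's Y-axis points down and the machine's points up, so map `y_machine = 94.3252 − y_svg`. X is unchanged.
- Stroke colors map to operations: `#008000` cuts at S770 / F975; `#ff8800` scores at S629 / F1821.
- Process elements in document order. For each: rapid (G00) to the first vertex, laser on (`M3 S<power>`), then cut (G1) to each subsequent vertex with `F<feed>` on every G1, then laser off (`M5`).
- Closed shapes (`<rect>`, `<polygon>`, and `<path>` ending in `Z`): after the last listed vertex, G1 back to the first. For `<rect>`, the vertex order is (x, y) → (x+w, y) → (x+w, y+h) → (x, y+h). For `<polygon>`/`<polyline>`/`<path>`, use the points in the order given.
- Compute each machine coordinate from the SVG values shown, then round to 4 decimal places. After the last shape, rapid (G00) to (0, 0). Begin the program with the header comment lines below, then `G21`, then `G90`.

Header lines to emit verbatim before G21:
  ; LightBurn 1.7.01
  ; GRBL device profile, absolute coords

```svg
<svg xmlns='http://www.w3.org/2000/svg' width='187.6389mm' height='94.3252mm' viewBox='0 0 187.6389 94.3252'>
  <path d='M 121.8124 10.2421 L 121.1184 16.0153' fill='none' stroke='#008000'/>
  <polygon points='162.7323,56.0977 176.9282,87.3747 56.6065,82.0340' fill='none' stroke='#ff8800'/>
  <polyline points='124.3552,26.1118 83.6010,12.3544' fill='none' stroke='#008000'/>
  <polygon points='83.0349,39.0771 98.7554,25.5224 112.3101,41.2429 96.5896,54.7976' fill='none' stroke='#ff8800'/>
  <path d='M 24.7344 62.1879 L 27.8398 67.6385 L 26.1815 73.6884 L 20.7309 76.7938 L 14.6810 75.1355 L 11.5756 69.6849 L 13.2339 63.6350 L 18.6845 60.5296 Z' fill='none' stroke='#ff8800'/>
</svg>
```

; LightBurn 1.7.01
; GRBL device profile, absolute coords
G21
G90
G00 X121.8124 Y84.0831
M3 S770
G1 X121.1184 Y78.3099 F975
M5
G00 X162.7323 Y38.2275
M3 S629
G1 X176.9282 Y6.9505 F1821
G1 X56.6065 Y12.2912 F1821
G1 X162.7323 Y38.2275 F1821
M5
G00 X124.3552 Y68.2134
M3 S770
G1 X83.6010 Y81.9708 F975
M5
G00 X83.0349 Y55.2481
M3 S629
G1 X98.7554 Y68.8028 F1821
G1 X112.3101 Y53.0823 F1821
G1 X96.5896 Y39.5276 F1821
G1 X83.0349 Y55.2481 F1821
M5
G00 X24.7344 Y32.1373
M3 S629
G1 X27.8398 Y26.6867 F1821
G1 X26.1815 Y20.6368 F1821
G1 X20.7309 Y17.5314 F1821
G1 X14.6810 Y19.1897 F1821
G1 X11.5756 Y24.6403 F1821
G1 X13.2339 Y30.6902 F1821
G1 X18.6845 Y33.7956 F1821
G1 X24.7344 Y32.1373 F1821
M5
G00 X0.0000 Y0.0000

Since the viewBox matches the mm dimensions, user units are millimetres directly. The only transform is the Y-flip y_m = 94.3252 − y_svg.

Shape 1 is a line segment drawn with `<path>`. Its stroke #008000 means cut at S770, F975. After flipping Y the toolpath is (121.8124,84.0831) → (121.1184,78.3099).

Shape 2 is a closed polygon drawn with `<polygon>`. Its stroke #ff8800 means score at S629, F1821. After flipping Y the toolpath is (162.7323,38.2275) → (176.9282,6.9505) → (56.6065,12.2912) → (162.7323,38.2275), returning to the start.

Shape 3 is a line segment drawn with `<polyline>`. Its stroke #008000 means cut at S770, F975. After flipping Y the toolpath is (124.3552,68.2134) → (83.6010,81.9708).

Shape 4 is a regular polygon drawn with `<polygon>`. Its stroke #ff8800 means score at S629, F1821. After flipping Y the toolpath is (83.0349,55.2481) → (98.7554,68.8028) → (112.3101,53.0823) → (96.5896,39.5276) → (83.0349,55.2481), returning to the start.

Shape 5 is a regular polygon drawn with `<path>`. Its stroke #ff8800 means score at S629, F1821. After flipping Y the toolpath is (24.7344,32.1373) → (27.8398,26.6867) → (26.1815,20.6368) → (20.7309,17.5314) → (14.6810,19.1897) → (11.5756,24.6403) → (13.2339,30.6902) → (18.6845,33.7956) → (24.7344,32.1373), returning to the start.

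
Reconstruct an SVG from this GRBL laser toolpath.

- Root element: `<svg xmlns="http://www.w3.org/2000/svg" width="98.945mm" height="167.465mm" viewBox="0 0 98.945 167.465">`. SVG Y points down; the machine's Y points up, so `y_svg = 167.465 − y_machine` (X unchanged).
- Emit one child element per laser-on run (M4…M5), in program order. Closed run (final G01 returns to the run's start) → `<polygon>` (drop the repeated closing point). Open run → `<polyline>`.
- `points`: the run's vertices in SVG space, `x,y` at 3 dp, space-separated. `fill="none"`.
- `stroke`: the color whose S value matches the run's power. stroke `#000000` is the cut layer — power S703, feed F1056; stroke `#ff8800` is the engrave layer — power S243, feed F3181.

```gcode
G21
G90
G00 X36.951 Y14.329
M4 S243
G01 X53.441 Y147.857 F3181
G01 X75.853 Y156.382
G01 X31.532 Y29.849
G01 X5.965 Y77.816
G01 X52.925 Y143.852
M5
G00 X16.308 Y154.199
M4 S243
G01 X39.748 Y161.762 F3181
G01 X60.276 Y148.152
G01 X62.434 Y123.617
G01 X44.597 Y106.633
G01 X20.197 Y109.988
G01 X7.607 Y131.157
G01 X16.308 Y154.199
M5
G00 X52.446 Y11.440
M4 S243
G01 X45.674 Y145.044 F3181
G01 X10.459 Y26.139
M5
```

Each laser-on run becomes one SVG element. Flip Y back into SVG space with y_svg = 167.465 − y_machine. Every run uses S243, so all elements get stroke `#ff8800` (engrave).

Run 1: The run is open, so emit a `<polyline>` with points (Y-flipped): 36.951,153.136 53.441,19.608 75.853,11.083 31.532,137.616 5.965,89.649 52.925,23.613.

Run 2: The run returns to its start, so emit a `<polygon>` with points (Y-flipped): 16.308,13.266 39.748,5.703 60.276,19.313 62.434,43.848 44.597,60.832 20.197,57.477 7.607,36.308.

Run 3: The run is open, so emit a `<polyline>` with points (Y-flipped): 52.446,156.025 45.674,22.421 10.459,141.326.

<svg xmlns="http://www.w3.org/2000/svg" width="98.945mm" height="167.465mm" viewBox="0 0 98.945 167.465">
  <polyline points="36.951,153.136 53.441,19.608 75.853,11.083 31.532,137.616 5.965,89.649 52.925,23.613" fill="none" stroke="#ff8800"/>
  <polygon points="16.308,13.266 39.748,5.703 60.276,19.313 62.434,43.848 44.597,60.832 20.197,57.477 7.607,36.308" fill="none" stroke="#ff8800"/>
  <polyline points="52.446,156.025 45.674,22.421 10.459,141.326" fill="none" stroke="#ff8800"/>
</svg>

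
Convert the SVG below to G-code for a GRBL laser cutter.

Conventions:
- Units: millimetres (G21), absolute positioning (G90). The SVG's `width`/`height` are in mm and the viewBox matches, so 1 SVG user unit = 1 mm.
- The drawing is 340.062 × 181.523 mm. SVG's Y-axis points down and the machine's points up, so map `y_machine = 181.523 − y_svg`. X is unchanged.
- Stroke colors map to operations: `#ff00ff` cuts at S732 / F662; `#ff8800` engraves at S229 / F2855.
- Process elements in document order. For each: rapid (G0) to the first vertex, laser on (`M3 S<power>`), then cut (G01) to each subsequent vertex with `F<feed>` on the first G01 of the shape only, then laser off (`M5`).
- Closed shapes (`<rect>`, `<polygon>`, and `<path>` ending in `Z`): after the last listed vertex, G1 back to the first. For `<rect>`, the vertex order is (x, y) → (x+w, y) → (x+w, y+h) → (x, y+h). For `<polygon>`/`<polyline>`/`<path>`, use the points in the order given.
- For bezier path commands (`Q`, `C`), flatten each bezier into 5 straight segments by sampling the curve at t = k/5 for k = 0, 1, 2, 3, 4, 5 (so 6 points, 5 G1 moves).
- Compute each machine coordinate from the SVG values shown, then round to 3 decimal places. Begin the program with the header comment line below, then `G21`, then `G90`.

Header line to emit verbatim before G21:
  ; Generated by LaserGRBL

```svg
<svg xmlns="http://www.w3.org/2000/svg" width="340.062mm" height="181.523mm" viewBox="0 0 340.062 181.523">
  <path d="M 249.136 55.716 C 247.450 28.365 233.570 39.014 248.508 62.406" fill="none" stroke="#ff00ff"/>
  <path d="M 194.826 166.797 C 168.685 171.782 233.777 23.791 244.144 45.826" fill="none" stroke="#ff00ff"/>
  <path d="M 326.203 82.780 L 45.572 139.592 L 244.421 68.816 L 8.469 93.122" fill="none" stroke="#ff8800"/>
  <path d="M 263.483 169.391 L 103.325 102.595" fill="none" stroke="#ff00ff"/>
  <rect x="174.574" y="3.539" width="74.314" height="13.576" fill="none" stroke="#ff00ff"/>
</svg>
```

1 u = 1 mm; y_m = 181.523 − y.

[1] `<path>` cubic bezier, #ff00ff→cut S732 F662: (249.136,125.807) → (246.989,137.860) → (243.884,142.005) → (241.790,139.454) → (242.675,131.421) → (248.508,119.117)

[2] `<path>` cubic bezier, #ff00ff→cut S732 F662: (194.826,14.726) → (188.922,27.508) → (197.907,61.500) → (214.777,101.199) → (232.524,131.099) → (244.144,135.697)

[3] `<path>` open polyline, #ff8800→engrave S229 F2855: (326.203,98.743) → (45.572,41.931) → (244.421,112.707) → (8.469,88.401)

[4] `<path>` line segment, #ff00ff→cut S732 F662: (263.483,12.132) → (103.325,78.928)

[5] `<rect>` rectangle, #ff00ff→cut S732 F662: (174.574,177.984) → (248.888,177.984) → (248.888,164.408) → (174.574,164.408) → (174.574,177.984) (closed)

; Generated by LaserGRBL
G21
G90
G0 X249.136 Y125.807
M3 S732
G01 X246.989 Y137.860 F662
G01 X243.884 Y142.005
G01 X241.790 Y139.454
G01 X242.675 Y131.421
G01 X248.508 Y119.117
M5
G0 X194.826 Y14.726
M3 S732
G01 X188.922 Y27.508 F662
G01 X197.907 Y61.500
G01 X214.777 Y101.199
G01 X232.524 Y131.099
G01 X244.144 Y135.697
M5
G0 X326.203 Y98.743
M3 S229
G01 X45.572 Y41.931 F2855
G01 X244.421 Y112.707
G01 X8.469 Y88.401
M5
G0 X263.483 Y12.132
M3 S732
G01 X103.325 Y78.928 F662
M5
G0 X174.574 Y177.984
M3 S732
G01 X248.888 Y177.984 F662
G01 X248.888 Y164.408
G01 X174.574 Y164.408
G01 X174.574 Y177.984
M5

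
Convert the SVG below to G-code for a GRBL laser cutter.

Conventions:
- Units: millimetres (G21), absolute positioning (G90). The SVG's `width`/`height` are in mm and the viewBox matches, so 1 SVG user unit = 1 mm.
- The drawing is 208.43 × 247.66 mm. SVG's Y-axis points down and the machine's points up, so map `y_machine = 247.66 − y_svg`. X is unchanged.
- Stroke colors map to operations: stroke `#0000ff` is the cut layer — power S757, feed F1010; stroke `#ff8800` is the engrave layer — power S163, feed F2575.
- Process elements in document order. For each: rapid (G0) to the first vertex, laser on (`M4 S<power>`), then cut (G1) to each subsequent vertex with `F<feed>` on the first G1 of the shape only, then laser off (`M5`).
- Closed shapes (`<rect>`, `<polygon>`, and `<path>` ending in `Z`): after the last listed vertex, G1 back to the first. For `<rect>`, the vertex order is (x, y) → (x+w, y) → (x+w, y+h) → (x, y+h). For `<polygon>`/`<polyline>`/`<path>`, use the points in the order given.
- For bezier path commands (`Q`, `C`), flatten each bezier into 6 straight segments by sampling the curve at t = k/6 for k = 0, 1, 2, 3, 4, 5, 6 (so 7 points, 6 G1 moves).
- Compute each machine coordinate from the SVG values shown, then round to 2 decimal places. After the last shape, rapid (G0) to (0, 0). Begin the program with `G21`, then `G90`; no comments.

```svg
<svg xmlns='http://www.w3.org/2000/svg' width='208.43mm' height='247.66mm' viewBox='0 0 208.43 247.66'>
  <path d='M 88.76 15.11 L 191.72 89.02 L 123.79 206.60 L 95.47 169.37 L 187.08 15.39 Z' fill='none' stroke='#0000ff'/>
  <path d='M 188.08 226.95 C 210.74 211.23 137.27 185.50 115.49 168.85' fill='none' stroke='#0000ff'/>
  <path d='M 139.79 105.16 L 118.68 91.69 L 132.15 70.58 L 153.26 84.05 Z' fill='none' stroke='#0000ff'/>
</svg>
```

G21
G90
G0 X88.76 Y232.55
M4 S757
G1 X191.72 Y158.64 F1010
G1 X123.79 Y41.06
G1 X95.47 Y78.29
G1 X187.08 Y232.27
G1 X88.76 Y232.55
M5
G0 X188.08 Y20.71
M4 S757
G1 X192.08 Y29.32 F1010
G1 X184.17 Y39.06
G1 X168.45 Y49.41
G1 X149.03 Y59.84
G1 X130.00 Y69.82
G1 X115.49 Y78.81
M5
G0 X139.79 Y142.50
M4 S757
G1 X118.68 Y155.97 F1010
G1 X132.15 Y177.08
G1 X153.26 Y163.61
G1 X139.79 Y142.50
M5
G0 X0.00 Y0.00

viewBox `0 0 208.43 247.66` with mm width/height → 1 unit = 1 mm. Flip: y_m = 247.66 − y_svg.

**Shape 1** — `<path>` closed polygon, stroke `#0000ff` → cut (S757, F1010). Machine vertices: (88.76,232.55) → (191.72,158.64) → (123.79,41.06) → (95.47,78.29) → (187.08,232.27) → (88.76,232.55). Closed: final G1 returns to the first vertex.

**Shape 2** — `<path>` cubic bezier, stroke `#0000ff` → cut (S757, F1010). Control points (SVG): P0=(188.08,226.95), P1=(210.74,211.23), P2=(137.27,185.50), P3=(115.49,168.85); sampled at t=k/6. Machine vertices: (188.08,20.71) → (192.08,29.32) → (184.17,39.06) → (168.45,49.41) → (149.03,59.84) → (130.00,69.82) → (115.49,78.81). Open path.

**Shape 3** — `<path>` regular polygon, stroke `#0000ff` → cut (S757, F1010). Machine vertices: (139.79,142.50) → (118.68,155.97) → (132.15,177.08) → (153.26,163.61) → (139.79,142.50). Closed: final G1 returns to the first vertex.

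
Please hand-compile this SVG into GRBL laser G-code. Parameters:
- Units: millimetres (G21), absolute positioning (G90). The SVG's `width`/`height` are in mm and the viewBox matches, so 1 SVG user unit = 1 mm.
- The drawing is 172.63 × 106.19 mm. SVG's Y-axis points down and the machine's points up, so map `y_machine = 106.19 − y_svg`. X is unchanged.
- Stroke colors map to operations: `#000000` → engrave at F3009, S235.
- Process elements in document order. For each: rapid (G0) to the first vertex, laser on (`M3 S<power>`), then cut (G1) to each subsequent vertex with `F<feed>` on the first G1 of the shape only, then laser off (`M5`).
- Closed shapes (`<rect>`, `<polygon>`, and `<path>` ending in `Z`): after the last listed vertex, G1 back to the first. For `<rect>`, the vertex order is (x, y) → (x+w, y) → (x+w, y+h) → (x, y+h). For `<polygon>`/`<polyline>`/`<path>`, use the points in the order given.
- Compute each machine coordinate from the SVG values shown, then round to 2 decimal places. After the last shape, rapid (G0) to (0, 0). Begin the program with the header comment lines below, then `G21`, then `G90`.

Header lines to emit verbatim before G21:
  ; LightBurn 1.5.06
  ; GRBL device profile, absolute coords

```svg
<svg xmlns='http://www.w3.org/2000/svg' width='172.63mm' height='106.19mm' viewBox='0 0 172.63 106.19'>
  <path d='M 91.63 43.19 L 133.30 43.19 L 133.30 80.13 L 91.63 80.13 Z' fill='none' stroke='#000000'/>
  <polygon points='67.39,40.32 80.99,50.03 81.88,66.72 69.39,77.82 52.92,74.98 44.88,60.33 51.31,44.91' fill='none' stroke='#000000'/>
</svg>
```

1 u = 1 mm; y_m = 106.19 − y.

[1] `<path>` rectangle, #000000→engrave S235 F3009: (91.63,63.00) → (133.30,63.00) → (133.30,26.06) → (91.63,26.06) → (91.63,63.00) (closed)

[2] `<polygon>` regular polygon, #000000→engrave S235 F3009: (67.39,65.87) → (80.99,56.16) → (81.88,39.47) → (69.39,28.37) → (52.92,31.21) → (44.88,45.86) → (51.31,61.28) → (67.39,65.87) (closed)

; LightBurn 1.5.06
; GRBL device profile, absolute coords
G21
G90
G0 X91.63 Y63.00
M3 S235
G1 X133.30 Y63.00 F3009
G1 X133.30 Y26.06
G1 X91.63 Y26.06
G1 X91.63 Y63.00
M5
G0 X67.39 Y65.87
M3 S235
G1 X80.99 Y56.16 F3009
G1 X81.88 Y39.47
G1 X69.39 Y28.37
G1 X52.92 Y31.21
G1 X44.88 Y45.86
G1 X51.31 Y61.28
G1 X67.39 Y65.87
M5
G0 X0.00 Y0.00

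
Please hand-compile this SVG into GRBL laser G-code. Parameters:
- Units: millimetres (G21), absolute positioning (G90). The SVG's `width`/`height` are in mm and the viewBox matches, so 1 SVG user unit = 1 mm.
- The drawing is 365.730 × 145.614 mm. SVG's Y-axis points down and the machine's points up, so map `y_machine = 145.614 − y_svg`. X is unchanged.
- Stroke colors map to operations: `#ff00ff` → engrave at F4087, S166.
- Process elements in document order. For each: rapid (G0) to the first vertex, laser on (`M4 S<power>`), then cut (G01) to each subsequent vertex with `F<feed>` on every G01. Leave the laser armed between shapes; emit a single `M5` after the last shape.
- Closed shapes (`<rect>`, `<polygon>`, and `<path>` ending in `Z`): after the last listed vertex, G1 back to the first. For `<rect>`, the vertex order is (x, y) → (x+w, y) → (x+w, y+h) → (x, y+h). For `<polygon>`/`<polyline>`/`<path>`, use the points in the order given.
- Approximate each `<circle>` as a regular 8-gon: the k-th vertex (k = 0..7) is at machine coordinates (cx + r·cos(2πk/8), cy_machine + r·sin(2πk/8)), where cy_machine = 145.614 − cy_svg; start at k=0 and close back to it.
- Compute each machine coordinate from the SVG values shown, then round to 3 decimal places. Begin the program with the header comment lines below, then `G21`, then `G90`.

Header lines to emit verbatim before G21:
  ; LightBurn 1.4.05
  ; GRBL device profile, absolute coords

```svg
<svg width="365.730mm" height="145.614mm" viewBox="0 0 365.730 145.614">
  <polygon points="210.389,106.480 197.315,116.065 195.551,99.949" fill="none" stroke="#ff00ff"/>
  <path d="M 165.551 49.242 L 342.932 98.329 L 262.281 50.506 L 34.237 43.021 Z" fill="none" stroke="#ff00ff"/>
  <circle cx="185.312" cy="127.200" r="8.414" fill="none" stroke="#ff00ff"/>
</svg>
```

Since the viewBox matches the mm dimensions, user units are millimetres directly. The only transform is the Y-flip y_m = 145.614 − y_svg.

Shape 1 is a regular polygon drawn with `<polygon>`. Its stroke #ff00ff means engrave at S166, F4087. After flipping Y the toolpath is (210.389,39.134) → (197.315,29.549) → (195.551,45.665) → (210.389,39.134), returning to the start.

Shape 2 is a closed polygon drawn with `<path>`. Its stroke #ff00ff means engrave at S166, F4087. After flipping Y the toolpath is (165.551,96.372) → (342.932,47.285) → (262.281,95.108) → (34.237,102.593) → (165.551,96.372), returning to the start.

Shape 3 is a circle drawn with `<circle>`. Its stroke #ff00ff means engrave at S166, F4087. After flipping Y the toolpath is (193.726,18.414) → (191.262,24.364) → (185.312,26.828) → (179.362,24.364) → (176.898,18.414) → (179.362,12.464) → (185.312,10.000) → (191.262,12.464) → (193.726,18.414), returning to the start.

; LightBurn 1.4.05
; GRBL device profile, absolute coords
G21
G90
G0 X210.389 Y39.134
M4 S166
G01 X197.315 Y29.549 F4087
G01 X195.551 Y45.665 F4087
G01 X210.389 Y39.134 F4087
G0 X165.551 Y96.372
M4 S166
G01 X342.932 Y47.285 F4087
G01 X262.281 Y95.108 F4087
G01 X34.237 Y102.593 F4087
G01 X165.551 Y96.372 F4087
G0 X193.726 Y18.414
M4 S166
G01 X191.262 Y24.364 F4087
G01 X185.312 Y26.828 F4087
G01 X179.362 Y24.364 F4087
G01 X176.898 Y18.414 F4087
G01 X179.362 Y12.464 F4087
G01 X185.312 Y10.000 F4087
G01 X191.262 Y12.464 F4087
G01 X193.726 Y18.414 F4087
M5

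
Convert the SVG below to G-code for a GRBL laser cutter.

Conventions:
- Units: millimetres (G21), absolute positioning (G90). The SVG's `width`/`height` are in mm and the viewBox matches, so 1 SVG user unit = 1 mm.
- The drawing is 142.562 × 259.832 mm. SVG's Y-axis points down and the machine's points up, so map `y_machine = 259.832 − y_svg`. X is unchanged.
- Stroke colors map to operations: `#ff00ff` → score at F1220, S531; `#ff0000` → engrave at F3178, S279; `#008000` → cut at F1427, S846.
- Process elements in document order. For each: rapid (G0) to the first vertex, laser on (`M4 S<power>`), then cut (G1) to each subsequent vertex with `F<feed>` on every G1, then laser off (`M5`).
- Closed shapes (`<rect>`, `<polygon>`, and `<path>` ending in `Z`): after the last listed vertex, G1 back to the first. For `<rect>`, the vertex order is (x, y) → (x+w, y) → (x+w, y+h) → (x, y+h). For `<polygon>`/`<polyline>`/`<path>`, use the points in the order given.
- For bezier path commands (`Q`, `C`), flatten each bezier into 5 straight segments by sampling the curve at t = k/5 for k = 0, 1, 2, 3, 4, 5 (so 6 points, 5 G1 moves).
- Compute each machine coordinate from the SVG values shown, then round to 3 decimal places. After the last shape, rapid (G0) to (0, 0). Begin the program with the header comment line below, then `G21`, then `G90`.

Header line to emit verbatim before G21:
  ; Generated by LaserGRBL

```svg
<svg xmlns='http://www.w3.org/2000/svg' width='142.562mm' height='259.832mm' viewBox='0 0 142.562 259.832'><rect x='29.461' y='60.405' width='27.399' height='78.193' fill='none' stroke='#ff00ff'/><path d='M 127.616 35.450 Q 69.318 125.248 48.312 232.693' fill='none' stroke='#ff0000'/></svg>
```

viewBox `0 0 142.562 259.832` with mm width/height → 1 unit = 1 mm. Flip: y_m = 259.832 − y_svg.

**Shape 1** — `<rect>` rectangle, stroke `#ff00ff` → score (S531, F1220). Machine vertices: (29.461,199.427) → (56.860,199.427) → (56.860,121.234) → (29.461,121.234) → (29.461,199.427). Closed: final G1 returns to the first vertex.

**Shape 2** — `<path>` quadratic bezier, stroke `#ff0000` → engrave (S279, F3178). Control points (SVG): P0=(127.616,35.450), P1=(69.318,125.248), P2=(48.312,232.693); sampled at t=k/5. Machine vertices: (127.616,224.382) → (105.788,187.757) → (86.944,149.720) → (71.084,110.271) → (58.206,69.411) → (48.312,27.139). Open path.

; Generated by LaserGRBL
G21
G90
G0 X29.461 Y199.427
M4 S531
G1 X56.860 Y199.427 F1220
G1 X56.860 Y121.234 F1220
G1 X29.461 Y121.234 F1220
G1 X29.461 Y199.427 F1220
M5
G0 X127.616 Y224.382
M4 S279
G1 X105.788 Y187.757 F3178
G1 X86.944 Y149.720 F3178
G1 X71.084 Y110.271 F3178
G1 X58.206 Y69.411 F3178
G1 X48.312 Y27.139 F3178
M5
G0 X0.000 Y0.000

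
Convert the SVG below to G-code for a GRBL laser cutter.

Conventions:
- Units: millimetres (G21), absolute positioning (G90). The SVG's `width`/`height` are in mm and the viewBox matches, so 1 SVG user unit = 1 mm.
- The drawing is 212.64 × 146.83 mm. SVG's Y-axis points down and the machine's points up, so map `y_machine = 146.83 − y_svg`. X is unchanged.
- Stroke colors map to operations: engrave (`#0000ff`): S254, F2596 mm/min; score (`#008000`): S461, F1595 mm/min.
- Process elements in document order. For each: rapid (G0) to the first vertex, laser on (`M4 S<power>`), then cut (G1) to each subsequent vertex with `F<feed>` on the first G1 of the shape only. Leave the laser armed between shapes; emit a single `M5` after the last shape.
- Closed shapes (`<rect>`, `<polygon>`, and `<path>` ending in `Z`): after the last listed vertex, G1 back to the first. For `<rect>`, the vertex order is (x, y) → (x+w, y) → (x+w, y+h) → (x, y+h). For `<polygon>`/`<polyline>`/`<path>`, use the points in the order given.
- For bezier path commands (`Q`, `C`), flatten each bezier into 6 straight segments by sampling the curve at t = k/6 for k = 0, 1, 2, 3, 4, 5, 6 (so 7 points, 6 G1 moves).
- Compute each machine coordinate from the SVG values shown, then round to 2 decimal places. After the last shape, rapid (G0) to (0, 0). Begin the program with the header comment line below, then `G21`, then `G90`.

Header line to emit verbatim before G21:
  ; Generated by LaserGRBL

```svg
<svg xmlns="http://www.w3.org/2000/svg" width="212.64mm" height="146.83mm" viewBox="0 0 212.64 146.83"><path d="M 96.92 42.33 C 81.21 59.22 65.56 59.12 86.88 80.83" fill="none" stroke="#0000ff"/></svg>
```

Since the viewBox matches the mm dimensions, user units are millimetres directly. The only transform is the Y-flip y_m = 146.83 − y_svg.

Shape 1 is a cubic bezier drawn with `<path>`. Its stroke #0000ff means engrave at S254, F2596. After flipping Y the toolpath is (96.92,104.50) → (89.24,97.29) → (82.60,91.84) → (78.01,87.06) → (76.52,81.88) → (79.13,75.22) → (86.88,66.00).

; Generated by LaserGRBL
G21
G90
G0 X96.92 Y104.50
M4 S254
G1 X89.24 Y97.29 F2596
G1 X82.60 Y91.84
G1 X78.01 Y87.06
G1 X76.52 Y81.88
G1 X79.13 Y75.22
G1 X86.88 Y66.00
M5
G0 X0.00 Y0.00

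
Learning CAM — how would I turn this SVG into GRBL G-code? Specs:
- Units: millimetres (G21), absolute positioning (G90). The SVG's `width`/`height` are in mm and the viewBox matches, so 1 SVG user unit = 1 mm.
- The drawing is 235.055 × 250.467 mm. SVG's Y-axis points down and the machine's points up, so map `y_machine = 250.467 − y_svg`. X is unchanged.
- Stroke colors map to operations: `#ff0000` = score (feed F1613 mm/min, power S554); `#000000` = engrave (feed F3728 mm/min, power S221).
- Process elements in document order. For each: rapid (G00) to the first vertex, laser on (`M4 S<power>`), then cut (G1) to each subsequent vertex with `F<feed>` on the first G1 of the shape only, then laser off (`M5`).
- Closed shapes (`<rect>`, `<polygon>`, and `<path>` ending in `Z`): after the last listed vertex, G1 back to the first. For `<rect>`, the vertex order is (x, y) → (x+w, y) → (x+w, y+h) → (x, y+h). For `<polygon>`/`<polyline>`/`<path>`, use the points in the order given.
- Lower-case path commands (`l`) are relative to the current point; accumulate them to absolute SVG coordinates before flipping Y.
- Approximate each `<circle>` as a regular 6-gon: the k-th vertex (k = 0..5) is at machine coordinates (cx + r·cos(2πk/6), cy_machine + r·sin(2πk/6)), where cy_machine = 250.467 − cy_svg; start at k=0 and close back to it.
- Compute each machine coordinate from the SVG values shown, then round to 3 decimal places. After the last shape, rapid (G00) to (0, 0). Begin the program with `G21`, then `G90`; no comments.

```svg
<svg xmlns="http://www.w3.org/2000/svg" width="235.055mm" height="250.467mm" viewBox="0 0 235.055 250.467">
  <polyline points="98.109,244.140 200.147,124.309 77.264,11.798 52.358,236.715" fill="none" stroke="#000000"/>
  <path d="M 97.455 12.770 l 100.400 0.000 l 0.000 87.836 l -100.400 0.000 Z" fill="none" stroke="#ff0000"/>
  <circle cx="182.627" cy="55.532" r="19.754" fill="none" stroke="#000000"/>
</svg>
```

viewBox `0 0 235.055 250.467` with mm width/height → 1 unit = 1 mm. Flip: y_m = 250.467 − y_svg.

**Shape 1** — `<polyline>` open polyline, stroke `#000000` → engrave (S221, F3728). Machine vertices: (98.109,6.327) → (200.147,126.158) → (77.264,238.669) → (52.358,13.752). Open path.

**Shape 2** — `<path>` rectangle, stroke `#ff0000` → score (S554, F1613). Machine vertices: (97.455,237.697) → (197.855,237.697) → (197.855,149.861) → (97.455,149.861) → (97.455,237.697). Closed: final G1 returns to the first vertex.

**Shape 3** — `<circle>` circle, stroke `#000000` → engrave (S221, F3728). Machine vertices: (202.381,194.935) → (192.504,212.042) → (172.750,212.042) → (162.873,194.935) → (172.750,177.828) → (192.504,177.828) → (202.381,194.935). Closed: final G1 returns to the first vertex.

G21
G90
G00 X98.109 Y6.327
M4 S221
G1 X200.147 Y126.158 F3728
G1 X77.264 Y238.669
G1 X52.358 Y13.752
M5
G00 X97.455 Y237.697
M4 S554
G1 X197.855 Y237.697 F1613
G1 X197.855 Y149.861
G1 X97.455 Y149.861
G1 X97.455 Y237.697
M5
G00 X202.381 Y194.935
M4 S221
G1 X192.504 Y212.042 F3728
G1 X172.750 Y212.042
G1 X162.873 Y194.935
G1 X172.750 Y177.828
G1 X192.504 Y177.828
G1 X202.381 Y194.935
M5
G00 X0.000 Y0.000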